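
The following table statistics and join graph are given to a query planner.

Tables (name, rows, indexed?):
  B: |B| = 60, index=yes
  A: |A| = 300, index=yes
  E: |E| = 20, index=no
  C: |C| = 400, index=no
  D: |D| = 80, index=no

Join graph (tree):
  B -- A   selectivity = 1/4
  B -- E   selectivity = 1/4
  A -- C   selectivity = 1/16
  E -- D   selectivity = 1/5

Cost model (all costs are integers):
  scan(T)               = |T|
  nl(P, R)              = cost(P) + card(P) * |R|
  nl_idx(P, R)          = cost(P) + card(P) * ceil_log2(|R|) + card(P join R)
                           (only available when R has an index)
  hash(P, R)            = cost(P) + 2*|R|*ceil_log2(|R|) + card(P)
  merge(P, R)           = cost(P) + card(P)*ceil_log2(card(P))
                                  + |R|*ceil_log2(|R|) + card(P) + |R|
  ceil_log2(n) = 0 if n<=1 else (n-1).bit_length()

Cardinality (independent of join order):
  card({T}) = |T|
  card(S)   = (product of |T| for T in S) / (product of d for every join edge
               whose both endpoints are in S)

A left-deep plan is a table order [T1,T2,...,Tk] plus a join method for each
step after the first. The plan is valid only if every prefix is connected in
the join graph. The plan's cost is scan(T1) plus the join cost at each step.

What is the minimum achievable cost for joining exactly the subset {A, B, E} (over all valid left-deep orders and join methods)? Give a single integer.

6020

Selinger DP over subsets of {A,B,E}:
  {B}: scan cost=60, card=60
  {A}: scan cost=300, card=300
  {E}: scan cost=20, card=20
  {AB}: card=4500; try (B,hash)→1320, (A,merge)→3480, (B,merge)→3720, (A,nl_idx)→5100, (A,hash)→5520, (B,nl_idx)→6600 …(+2); best=1320 via (B,hash)
  {BE}: card=300; try (E,hash)→320, (B,nl_idx)→440, (B,merge)→560, (E,merge)→600, (B,hash)→760, (B,nl)→1220 …(+1); best=320 via (E,hash)
  {ABE}: card=22500; try (E,hash)→6020, (A,hash)→6020, (A,merge)→6320, (A,nl_idx)→25520, (E,merge)→64440, (A,nl)→90320 …(+1); best=6020 via (E,hash)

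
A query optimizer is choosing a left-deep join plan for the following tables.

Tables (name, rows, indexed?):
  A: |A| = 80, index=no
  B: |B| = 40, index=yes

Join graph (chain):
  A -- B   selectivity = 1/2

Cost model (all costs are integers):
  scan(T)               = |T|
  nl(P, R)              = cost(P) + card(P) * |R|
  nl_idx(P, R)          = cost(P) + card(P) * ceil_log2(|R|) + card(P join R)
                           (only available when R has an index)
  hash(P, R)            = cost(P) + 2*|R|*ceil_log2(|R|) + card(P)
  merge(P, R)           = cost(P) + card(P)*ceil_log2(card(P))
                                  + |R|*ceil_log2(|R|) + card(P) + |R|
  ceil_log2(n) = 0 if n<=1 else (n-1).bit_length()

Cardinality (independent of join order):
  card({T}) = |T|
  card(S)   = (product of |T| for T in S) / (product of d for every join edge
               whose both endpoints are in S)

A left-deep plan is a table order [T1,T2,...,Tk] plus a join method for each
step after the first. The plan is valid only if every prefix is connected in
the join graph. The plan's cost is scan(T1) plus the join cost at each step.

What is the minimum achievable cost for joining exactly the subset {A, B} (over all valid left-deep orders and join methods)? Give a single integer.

Selinger DP over subsets of {A,B}:
  {A}: scan cost=80, card=80
  {B}: scan cost=40, card=40
  {AB}: card=1600; try (B,hash)→640, (A,merge)→960, (B,merge)→1000, (A,hash)→1200, (B,nl_idx)→2160, (A,nl)→3240 …(+1); best=640 via (B,hash)

640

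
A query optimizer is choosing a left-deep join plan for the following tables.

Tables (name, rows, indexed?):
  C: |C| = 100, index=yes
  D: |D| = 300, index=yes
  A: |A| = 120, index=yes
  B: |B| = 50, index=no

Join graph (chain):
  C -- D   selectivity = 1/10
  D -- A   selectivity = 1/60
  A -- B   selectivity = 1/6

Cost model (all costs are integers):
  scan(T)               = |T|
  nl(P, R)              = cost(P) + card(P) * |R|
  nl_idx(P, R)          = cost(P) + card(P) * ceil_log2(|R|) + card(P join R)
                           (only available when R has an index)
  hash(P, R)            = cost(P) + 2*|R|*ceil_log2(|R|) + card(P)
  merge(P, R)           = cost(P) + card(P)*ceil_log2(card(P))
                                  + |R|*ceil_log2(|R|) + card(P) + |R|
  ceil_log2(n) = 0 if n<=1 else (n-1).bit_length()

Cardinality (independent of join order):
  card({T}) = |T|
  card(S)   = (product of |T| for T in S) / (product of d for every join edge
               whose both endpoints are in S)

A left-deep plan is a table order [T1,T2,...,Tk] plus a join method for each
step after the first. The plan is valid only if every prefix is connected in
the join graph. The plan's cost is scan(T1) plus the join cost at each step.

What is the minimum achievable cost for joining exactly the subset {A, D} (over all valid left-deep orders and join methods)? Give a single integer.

1800

Selinger DP over subsets of {A,D}:
  {D}: scan cost=300, card=300
  {A}: scan cost=120, card=120
  {AD}: card=600; try (D,nl_idx)→1800, (A,hash)→2280, (A,nl_idx)→3000, (D,merge)→4080, (A,merge)→4260, (D,hash)→5640 …(+2); best=1800 via (D,nl_idx)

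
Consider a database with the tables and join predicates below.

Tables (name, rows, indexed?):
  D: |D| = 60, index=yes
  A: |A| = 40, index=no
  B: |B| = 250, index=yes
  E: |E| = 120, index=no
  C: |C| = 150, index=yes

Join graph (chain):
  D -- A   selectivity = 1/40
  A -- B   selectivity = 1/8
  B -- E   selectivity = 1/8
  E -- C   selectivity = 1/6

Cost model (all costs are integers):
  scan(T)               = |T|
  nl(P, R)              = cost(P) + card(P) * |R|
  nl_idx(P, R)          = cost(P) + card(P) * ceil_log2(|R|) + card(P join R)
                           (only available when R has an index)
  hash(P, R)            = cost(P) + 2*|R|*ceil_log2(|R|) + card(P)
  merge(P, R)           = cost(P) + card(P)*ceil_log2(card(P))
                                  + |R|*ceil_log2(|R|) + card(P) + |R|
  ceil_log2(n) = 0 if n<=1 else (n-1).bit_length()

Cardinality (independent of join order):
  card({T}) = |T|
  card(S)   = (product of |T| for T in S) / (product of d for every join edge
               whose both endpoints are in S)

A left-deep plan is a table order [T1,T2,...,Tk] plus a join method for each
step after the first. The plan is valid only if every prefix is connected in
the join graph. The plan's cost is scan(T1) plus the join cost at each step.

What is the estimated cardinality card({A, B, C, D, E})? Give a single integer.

Tables in S: A(40), B(250), C(150), D(60), E(120)
Edges inside S: D-A(d=40), A-B(d=8), B-E(d=8), E-C(d=6)
numerator = 40 * 250 * 150 * 60 * 120 = 10800000000
denominator = 40 * 8 * 8 * 6 = 15360
card(S) = 10800000000 / 15360 = 703125

703125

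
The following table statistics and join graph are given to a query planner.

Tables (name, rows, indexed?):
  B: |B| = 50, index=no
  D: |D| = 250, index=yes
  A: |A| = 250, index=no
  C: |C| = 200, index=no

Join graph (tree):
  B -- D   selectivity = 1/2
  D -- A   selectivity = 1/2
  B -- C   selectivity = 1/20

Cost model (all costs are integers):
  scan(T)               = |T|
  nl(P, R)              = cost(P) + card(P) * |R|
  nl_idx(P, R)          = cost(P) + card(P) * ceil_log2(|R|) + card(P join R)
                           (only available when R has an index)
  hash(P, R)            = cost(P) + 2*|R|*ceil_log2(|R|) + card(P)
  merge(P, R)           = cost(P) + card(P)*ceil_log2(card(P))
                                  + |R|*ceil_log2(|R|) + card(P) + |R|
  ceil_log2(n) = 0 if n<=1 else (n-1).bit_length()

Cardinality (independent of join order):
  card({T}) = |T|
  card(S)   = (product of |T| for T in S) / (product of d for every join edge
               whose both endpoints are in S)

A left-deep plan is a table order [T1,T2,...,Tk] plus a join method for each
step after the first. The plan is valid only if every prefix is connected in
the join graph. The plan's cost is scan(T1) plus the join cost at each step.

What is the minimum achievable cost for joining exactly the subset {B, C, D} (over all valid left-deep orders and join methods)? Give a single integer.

Selinger DP over subsets of {B,C,D}:
  {B}: scan cost=50, card=50
  {D}: scan cost=250, card=250
  {C}: scan cost=200, card=200
  {BD}: card=6250; try (B,hash)→1100, (D,merge)→2650, (B,merge)→2850, (D,hash)→4100, (D,nl_idx)→6700, (D,nl)→12550 …(+1); best=1100 via (B,hash)
  {BC}: card=500; try (B,hash)→1000, (C,merge)→2200, (B,merge)→2350, (C,hash)→3300, (C,nl)→10050, (B,nl)→10200; best=1000 via (B,hash)
  {BCD}: card=62500; try (D,hash)→5500, (D,merge)→8250, (C,hash)→10550, (D,nl_idx)→67500, (C,merge)→90400, (D,nl)→126000 …(+1); best=5500 via (D,hash)

5500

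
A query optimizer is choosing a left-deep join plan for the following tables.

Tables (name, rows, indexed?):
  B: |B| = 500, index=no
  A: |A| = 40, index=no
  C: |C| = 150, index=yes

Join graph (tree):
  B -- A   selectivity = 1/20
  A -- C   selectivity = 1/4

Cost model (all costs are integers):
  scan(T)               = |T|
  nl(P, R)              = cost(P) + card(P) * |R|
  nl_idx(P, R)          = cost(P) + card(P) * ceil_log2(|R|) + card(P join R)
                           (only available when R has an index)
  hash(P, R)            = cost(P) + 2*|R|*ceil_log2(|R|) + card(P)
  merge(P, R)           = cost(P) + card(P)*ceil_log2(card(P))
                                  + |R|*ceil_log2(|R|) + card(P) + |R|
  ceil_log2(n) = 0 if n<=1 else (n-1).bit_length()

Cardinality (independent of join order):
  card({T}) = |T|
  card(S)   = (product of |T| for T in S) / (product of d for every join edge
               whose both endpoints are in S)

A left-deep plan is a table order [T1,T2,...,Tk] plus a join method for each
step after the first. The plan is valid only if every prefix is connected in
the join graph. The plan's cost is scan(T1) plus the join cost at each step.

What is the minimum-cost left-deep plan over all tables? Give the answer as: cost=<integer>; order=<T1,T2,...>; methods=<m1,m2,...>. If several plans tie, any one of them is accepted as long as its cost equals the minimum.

cost=4880; order=B,A,C; methods=hash,hash

Selinger DP (subsets sized 1..n):
  {B}: scan cost=500, card=500
  {A}: scan cost=40, card=40
  {C}: scan cost=150, card=150
  {AB}: card=1000; try (A,hash)→1480, (B,merge)→5320, (A,merge)→5780, (B,hash)→9080, (B,nl)→20040, (A,nl)→20500; best=1480 via (A,hash)
  {AC}: card=1500; try (A,hash)→780, (C,merge)→1670, (A,merge)→1780, (C,nl_idx)→1860, (C,hash)→2480, (C,nl)→6040 …(+1); best=780 via (A,hash)
  {ABC}: card=37500; try (C,hash)→4880, (B,hash)→11280, (C,merge)→13830, (B,merge)→23780, (C,nl_idx)→46980, (C,nl)→151480 …(+1); best=4880 via (C,hash)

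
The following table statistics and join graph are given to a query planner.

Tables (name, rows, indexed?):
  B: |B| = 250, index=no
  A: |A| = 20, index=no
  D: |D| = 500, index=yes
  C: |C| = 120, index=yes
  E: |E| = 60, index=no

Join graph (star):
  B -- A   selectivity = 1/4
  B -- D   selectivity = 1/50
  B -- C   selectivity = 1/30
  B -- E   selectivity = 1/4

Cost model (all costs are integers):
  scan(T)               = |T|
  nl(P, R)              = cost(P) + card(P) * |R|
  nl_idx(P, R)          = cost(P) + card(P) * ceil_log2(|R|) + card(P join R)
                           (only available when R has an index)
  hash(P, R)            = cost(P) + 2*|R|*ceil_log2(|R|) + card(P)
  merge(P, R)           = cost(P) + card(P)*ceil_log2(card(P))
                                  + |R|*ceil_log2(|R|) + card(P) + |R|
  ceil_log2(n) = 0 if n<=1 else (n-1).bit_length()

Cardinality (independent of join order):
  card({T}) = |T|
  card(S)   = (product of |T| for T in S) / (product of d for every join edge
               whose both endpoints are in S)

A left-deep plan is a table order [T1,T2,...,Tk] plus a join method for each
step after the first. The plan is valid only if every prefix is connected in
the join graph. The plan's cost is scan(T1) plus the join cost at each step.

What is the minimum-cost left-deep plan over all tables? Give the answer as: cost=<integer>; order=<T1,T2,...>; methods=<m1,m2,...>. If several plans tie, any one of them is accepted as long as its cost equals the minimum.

cost=68100; order=B,C,A,D,E; methods=hash,hash,hash,hash

Selinger DP (subsets sized 1..n):
  {B}: scan cost=250, card=250
  {A}: scan cost=20, card=20
  {D}: scan cost=500, card=500
  {C}: scan cost=120, card=120
  {E}: scan cost=60, card=60
  {AB}: card=1250; try (A,hash)→700, (B,merge)→2390, (A,merge)→2620, (B,hash)→4040, (B,nl)→5020, (A,nl)→5250; best=700 via (A,hash)
  {BD}: card=2500; try (D,nl_idx)→5000, (B,hash)→5000, (D,merge)→7500, (B,merge)→7750, (D,hash)→9500, (D,nl)→125250 …(+1); best=5000 via (D,nl_idx)
  {BC}: card=1000; try (C,hash)→2180, (C,nl_idx)→3000, (B,merge)→3330, (C,merge)→3460, (B,hash)→4240, (B,nl)→30120 …(+1); best=2180 via (C,hash)
  {BE}: card=3750; try (E,hash)→1220, (B,merge)→2730, (E,merge)→2920, (B,hash)→4120, (B,nl)→15060, (E,nl)→15250; best=1220 via (E,hash)
  {ABD}: card=12500; try (A,hash)→7700, (D,hash)→10950, (D,merge)→20700, (D,nl_idx)→24450, (A,merge)→37620, (A,nl)→55000 …(+1); best=7700 via (A,hash)
  {ABC}: card=5000; try (A,hash)→3380, (C,hash)→3630, (A,merge)→13300, (C,nl_idx)→14450, (C,merge)→16660, (A,nl)→22180 …(+1); best=3380 via (A,hash)
  {ABE}: card=18750; try (E,hash)→2670, (A,hash)→5170, (E,merge)→16120, (A,merge)→50090, (E,nl)→75700, (A,nl)→76220; best=2670 via (E,hash)
  {BCD}: card=10000; try (C,hash)→9180, (D,hash)→12180, (D,merge)→18180, (D,nl_idx)→21180, (C,nl_idx)→32500, (C,merge)→38460 …(+2); best=9180 via (C,hash)
  {BDE}: card=37500; try (E,hash)→8220, (D,hash)→13970, (E,merge)→37920, (D,merge)→54970, (D,nl_idx)→72470, (E,nl)→155000 …(+1); best=8220 via (E,hash)
  {BCE}: card=15000; try (E,hash)→3900, (C,hash)→6650, (E,merge)→13600, (C,nl_idx)→42470, (C,merge)→50930, (E,nl)→62180 …(+1); best=3900 via (E,hash)
  {ABCD}: card=50000; try (D,hash)→17380, (A,hash)→19380, (C,hash)→21880, (D,merge)→78380, (D,nl_idx)→98380, (C,nl_idx)→145200 …(+5); best=17380 via (D,hash)
  {ABDE}: card=187500; try (E,hash)→20920, (D,hash)→30420, (A,hash)→45920, (E,merge)→195620, (D,merge)→307670, (D,nl_idx)→358920 …(+4); best=20920 via (E,hash)
  {ABCE}: card=75000; try (E,hash)→9100, (A,hash)→19100, (C,hash)→23100, (E,merge)→73800, (C,nl_idx)→208920, (A,merge)→229020 …(+4); best=9100 via (E,hash)
  {BCDE}: card=150000; try (E,hash)→19900, (D,hash)→27900, (C,hash)→47400, (E,merge)→159600, (D,merge)→233900, (D,nl_idx)→288900 …(+5); best=19900 via (E,hash)
  {ABCDE}: card=750000; try (E,hash)→68100, (D,hash)→93100, (A,hash)→170100, (C,hash)→210100, (E,merge)→867800, (D,merge)→1364100 …(+8); best=68100 via (E,hash)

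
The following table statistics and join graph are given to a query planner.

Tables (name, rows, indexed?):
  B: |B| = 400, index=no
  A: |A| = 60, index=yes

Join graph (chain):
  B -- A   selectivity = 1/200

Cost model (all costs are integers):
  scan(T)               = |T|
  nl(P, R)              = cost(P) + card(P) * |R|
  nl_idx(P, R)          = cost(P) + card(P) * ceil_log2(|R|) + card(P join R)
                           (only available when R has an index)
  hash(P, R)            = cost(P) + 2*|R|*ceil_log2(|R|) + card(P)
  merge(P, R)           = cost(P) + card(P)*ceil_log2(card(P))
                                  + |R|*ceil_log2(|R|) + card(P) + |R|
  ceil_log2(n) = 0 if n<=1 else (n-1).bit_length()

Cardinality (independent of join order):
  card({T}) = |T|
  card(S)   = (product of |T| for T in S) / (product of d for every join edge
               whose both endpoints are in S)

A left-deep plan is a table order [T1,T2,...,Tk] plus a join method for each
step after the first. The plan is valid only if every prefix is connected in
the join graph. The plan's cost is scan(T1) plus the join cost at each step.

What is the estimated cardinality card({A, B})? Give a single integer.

Tables in S: A(60), B(400)
Edges inside S: B-A(d=200)
numerator = 60 * 400 = 24000
denominator = 200 = 200
card(S) = 24000 / 200 = 120

120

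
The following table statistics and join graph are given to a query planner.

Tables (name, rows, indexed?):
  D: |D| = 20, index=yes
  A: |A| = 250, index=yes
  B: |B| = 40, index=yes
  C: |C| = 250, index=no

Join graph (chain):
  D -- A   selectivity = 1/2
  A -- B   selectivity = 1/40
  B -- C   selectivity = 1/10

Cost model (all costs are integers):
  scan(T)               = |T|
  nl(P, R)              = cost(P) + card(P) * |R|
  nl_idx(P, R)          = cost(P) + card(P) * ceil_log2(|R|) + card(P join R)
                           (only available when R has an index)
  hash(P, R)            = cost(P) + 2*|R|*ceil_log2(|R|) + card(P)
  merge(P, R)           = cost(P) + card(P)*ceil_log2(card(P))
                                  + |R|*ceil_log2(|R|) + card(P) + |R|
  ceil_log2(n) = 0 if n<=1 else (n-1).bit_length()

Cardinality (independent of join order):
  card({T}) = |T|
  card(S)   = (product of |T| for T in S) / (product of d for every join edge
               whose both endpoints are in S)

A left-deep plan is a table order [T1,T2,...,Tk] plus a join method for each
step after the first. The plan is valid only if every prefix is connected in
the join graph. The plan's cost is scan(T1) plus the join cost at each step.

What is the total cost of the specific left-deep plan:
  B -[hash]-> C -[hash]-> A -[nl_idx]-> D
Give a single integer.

102830

step 1: scan B: cost=40, card=40
step 2: join C via hash
    card(P join C) = 40*250/(10) = 1000
    cost = 40 + 2*250*8 + 40 = 4080
step 3: join A via hash
    card(P join A) = 1000*250/(40) = 6250
    cost = 4080 + 2*250*8 + 1000 = 9080
step 4: join D via nl_idx
    card(P join D) = 6250*20/(2) = 62500
    cost = 9080 + 6250*5 + 62500 = 102830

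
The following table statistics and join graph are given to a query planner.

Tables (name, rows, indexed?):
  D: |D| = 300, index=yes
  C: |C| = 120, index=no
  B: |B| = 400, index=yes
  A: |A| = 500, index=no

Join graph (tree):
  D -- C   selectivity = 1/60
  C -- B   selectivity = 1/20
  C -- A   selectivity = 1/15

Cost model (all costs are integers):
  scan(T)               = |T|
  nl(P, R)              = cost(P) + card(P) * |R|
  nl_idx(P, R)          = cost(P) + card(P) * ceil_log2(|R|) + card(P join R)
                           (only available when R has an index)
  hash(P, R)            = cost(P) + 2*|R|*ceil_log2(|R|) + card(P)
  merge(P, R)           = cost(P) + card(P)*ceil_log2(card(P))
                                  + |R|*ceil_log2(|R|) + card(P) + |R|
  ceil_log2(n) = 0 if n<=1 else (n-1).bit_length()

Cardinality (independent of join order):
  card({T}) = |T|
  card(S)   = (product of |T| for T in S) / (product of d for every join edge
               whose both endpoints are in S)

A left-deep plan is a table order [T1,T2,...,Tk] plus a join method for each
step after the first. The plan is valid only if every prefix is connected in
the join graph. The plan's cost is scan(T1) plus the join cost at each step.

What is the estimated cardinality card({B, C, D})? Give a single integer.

Tables in S: B(400), C(120), D(300)
Edges inside S: D-C(d=60), C-B(d=20)
numerator = 400 * 120 * 300 = 14400000
denominator = 60 * 20 = 1200
card(S) = 14400000 / 1200 = 12000

12000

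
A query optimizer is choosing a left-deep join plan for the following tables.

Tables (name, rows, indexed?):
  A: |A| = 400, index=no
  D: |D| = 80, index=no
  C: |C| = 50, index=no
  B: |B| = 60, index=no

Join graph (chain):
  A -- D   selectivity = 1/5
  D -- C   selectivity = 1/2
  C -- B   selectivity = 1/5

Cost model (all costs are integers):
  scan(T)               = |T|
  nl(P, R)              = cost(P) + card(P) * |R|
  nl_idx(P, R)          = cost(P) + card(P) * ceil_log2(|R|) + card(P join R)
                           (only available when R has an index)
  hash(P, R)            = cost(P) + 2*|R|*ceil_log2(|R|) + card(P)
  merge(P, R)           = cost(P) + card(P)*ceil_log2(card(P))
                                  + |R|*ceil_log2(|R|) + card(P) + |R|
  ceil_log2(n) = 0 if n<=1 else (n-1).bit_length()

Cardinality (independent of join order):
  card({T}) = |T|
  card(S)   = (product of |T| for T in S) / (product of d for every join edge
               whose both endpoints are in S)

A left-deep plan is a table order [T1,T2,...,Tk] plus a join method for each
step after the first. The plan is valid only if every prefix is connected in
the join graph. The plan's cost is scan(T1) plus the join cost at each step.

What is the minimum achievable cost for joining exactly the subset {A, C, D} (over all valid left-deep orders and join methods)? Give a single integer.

8920

Selinger DP over subsets of {A,C,D}:
  {A}: scan cost=400, card=400
  {D}: scan cost=80, card=80
  {C}: scan cost=50, card=50
  {AD}: card=6400; try (D,hash)→1920, (A,merge)→4720, (D,merge)→5040, (A,hash)→7360, (A,nl)→32080, (D,nl)→32400; best=1920 via (D,hash)
  {CD}: card=2000; try (C,hash)→760, (D,merge)→1040, (C,merge)→1070, (D,hash)→1220, (D,nl)→4050, (C,nl)→4080; best=760 via (C,hash)
  {ACD}: card=160000; try (C,hash)→8920, (A,hash)→9960, (A,merge)→28760, (C,merge)→91870, (C,nl)→321920, (A,nl)→800760; best=8920 via (C,hash)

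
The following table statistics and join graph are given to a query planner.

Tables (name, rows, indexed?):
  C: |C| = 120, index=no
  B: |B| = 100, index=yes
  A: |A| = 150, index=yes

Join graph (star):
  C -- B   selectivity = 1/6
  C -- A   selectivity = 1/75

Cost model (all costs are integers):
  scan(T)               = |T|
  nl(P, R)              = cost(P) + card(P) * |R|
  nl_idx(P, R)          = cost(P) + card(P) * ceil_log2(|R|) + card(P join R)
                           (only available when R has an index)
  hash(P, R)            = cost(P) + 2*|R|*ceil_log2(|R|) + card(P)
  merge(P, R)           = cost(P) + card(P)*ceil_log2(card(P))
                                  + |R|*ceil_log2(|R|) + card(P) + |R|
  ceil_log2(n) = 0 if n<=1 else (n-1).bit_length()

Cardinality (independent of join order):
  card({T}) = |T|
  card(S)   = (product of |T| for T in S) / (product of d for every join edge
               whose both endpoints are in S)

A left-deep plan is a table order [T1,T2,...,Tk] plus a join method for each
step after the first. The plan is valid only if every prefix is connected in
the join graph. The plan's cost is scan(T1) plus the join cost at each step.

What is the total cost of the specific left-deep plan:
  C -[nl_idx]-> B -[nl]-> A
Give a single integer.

step 1: scan C: cost=120, card=120
step 2: join B via nl_idx
    card(P join B) = 120*100/(6) = 2000
    cost = 120 + 120*7 + 2000 = 2960
step 3: join A via nl
    card(P join A) = 2000*150/(75) = 4000
    cost = 2960 + 2000*150 = 302960

302960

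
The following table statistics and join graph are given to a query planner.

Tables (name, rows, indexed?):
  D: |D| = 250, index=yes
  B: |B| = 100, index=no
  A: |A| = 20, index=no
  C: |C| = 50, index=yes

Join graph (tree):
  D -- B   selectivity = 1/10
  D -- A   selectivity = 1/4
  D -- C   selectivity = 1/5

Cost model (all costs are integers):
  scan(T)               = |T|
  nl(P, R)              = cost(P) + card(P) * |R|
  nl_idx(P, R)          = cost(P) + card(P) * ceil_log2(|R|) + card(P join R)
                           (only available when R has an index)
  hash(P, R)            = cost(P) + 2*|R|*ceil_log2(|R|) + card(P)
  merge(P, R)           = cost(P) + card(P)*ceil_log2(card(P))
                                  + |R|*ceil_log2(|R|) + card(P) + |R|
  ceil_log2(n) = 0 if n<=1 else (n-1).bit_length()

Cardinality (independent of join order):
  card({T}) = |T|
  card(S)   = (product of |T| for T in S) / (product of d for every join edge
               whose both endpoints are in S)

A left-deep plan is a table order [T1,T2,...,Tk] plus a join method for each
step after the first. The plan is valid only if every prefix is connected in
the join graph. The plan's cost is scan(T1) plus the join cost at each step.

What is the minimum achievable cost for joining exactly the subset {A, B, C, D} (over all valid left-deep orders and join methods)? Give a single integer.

Selinger DP over subsets of {A,B,C,D}:
  {D}: scan cost=250, card=250
  {B}: scan cost=100, card=100
  {A}: scan cost=20, card=20
  {C}: scan cost=50, card=50
  {BD}: card=2500; try (B,hash)→1900, (D,merge)→3150, (B,merge)→3300, (D,nl_idx)→3400, (D,hash)→4200, (D,nl)→25100 …(+1); best=1900 via (B,hash)
  {AD}: card=1250; try (A,hash)→700, (D,nl_idx)→1430, (D,merge)→2390, (A,merge)→2620, (D,hash)→4040, (D,nl)→5020 …(+1); best=700 via (A,hash)
  {CD}: card=2500; try (C,hash)→1100, (D,merge)→2650, (C,merge)→2850, (D,nl_idx)→2950, (D,hash)→4100, (C,nl_idx)→4250 …(+2); best=1100 via (C,hash)
  {ABD}: card=12500; try (B,hash)→3350, (A,hash)→4600, (B,merge)→16500, (A,merge)→34520, (A,nl)→51900, (B,nl)→125700; best=3350 via (B,hash)
  {BCD}: card=25000; try (C,hash)→5000, (B,hash)→5000, (B,merge)→34400, (C,merge)→34750, (C,nl_idx)→41900, (C,nl)→126900 …(+1); best=5000 via (C,hash)
  {ACD}: card=12500; try (C,hash)→2550, (A,hash)→3800, (C,merge)→16050, (C,nl_idx)→20700, (A,merge)→33720, (A,nl)→51100 …(+1); best=2550 via (C,hash)
  {ABCD}: card=125000; try (C,hash)→16450, (B,hash)→16450, (A,hash)→30200, (B,merge)→190850, (C,merge)→191200, (C,nl_idx)→203350 …(+4); best=16450 via (C,hash)

16450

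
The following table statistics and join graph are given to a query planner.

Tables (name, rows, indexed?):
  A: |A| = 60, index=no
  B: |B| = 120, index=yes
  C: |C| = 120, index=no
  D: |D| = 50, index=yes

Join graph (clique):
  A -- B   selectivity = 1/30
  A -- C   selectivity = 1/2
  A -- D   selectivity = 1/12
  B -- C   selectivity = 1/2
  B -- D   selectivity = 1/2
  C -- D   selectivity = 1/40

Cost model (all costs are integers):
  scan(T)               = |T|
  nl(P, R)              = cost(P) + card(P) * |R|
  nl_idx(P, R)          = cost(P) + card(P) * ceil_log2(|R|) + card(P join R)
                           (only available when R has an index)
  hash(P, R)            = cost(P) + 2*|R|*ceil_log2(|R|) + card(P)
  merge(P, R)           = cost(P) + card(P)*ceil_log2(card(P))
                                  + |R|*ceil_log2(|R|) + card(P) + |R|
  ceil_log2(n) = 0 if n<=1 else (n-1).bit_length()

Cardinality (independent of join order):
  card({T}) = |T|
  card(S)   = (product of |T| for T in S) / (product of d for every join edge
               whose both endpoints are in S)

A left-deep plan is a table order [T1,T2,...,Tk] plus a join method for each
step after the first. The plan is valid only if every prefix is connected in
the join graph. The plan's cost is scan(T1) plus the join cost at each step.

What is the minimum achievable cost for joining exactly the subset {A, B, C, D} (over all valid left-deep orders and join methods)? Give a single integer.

3740

Selinger DP over subsets of {A,B,C,D}:
  {A}: scan cost=60, card=60
  {B}: scan cost=120, card=120
  {C}: scan cost=120, card=120
  {D}: scan cost=50, card=50
  {AB}: card=240; try (B,nl_idx)→720, (A,hash)→960, (B,merge)→1440, (A,merge)→1500, (B,hash)→1800, (B,nl)→7260 …(+1); best=720 via (B,nl_idx)
  {AC}: card=3600; try (A,hash)→960, (C,merge)→1440, (A,merge)→1500, (C,hash)→1800, (C,nl)→7260, (A,nl)→7320; best=960 via (A,hash)
  {AD}: card=250; try (D,nl_idx)→670, (D,hash)→720, (A,hash)→820, (A,merge)→820, (D,merge)→830, (A,nl)→3050 …(+1); best=670 via (D,nl_idx)
  {BC}: card=7200; try (C,hash)→1920, (B,hash)→1920, (C,merge)→2040, (B,merge)→2040, (B,nl_idx)→8160, (C,nl)→14520 …(+1); best=1920 via (C,hash)
  {BD}: card=3000; try (D,hash)→840, (B,merge)→1360, (D,merge)→1430, (B,hash)→1780, (B,nl_idx)→3400, (D,nl_idx)→3840 …(+2); best=840 via (D,hash)
  {CD}: card=150; try (D,hash)→840, (D,nl_idx)→990, (C,merge)→1360, (D,merge)→1430, (C,hash)→1780, (C,nl)→6050 …(+1); best=840 via (D,hash)
  {ABC}: card=7200; try (C,hash)→2640, (C,merge)→3840, (B,hash)→6240, (A,hash)→9840, (C,nl)→29520, (B,nl_idx)→33360 …(+4); best=2640 via (C,hash)
  {ABD}: card=500; try (D,hash)→1560, (B,hash)→2600, (D,nl_idx)→2660, (B,nl_idx)→2920, (D,merge)→3230, (B,merge)→3880 …(+5); best=1560 via (D,hash)
  {ACD}: card=375; try (A,hash)→1710, (C,hash)→2600, (A,merge)→2610, (C,merge)→3880, (D,hash)→5160, (A,nl)→9840 …(+4); best=1710 via (A,hash)
  {BCD}: card=4500; try (B,hash)→2670, (B,merge)→3150, (C,hash)→5520, (B,nl_idx)→6390, (D,hash)→9720, (B,nl)→18840 …(+5); best=2670 via (B,hash)
  {ABCD}: card=375; try (C,hash)→3740, (B,hash)→3765, (B,nl_idx)→4710, (B,merge)→6420, (C,merge)→7520, (A,hash)→7890 …(+8); best=3740 via (C,hash)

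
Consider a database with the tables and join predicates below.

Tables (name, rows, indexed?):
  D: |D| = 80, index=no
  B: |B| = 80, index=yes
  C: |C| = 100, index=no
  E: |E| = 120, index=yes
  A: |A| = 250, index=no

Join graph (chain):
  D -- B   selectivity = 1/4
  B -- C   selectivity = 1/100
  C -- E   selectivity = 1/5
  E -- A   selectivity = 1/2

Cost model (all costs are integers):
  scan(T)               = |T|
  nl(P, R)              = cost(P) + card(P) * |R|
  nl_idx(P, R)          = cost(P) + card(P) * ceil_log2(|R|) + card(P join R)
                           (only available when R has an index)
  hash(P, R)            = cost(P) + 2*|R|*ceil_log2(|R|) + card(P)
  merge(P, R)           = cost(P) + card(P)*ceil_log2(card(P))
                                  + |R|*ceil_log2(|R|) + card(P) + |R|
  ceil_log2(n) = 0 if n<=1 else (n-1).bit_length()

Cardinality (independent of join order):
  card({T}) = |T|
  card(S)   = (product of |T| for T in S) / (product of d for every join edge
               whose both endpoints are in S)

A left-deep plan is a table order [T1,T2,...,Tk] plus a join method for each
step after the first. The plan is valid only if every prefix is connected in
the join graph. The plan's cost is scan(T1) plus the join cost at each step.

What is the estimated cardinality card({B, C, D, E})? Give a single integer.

38400

Tables in S: B(80), C(100), D(80), E(120)
Edges inside S: D-B(d=4), B-C(d=100), C-E(d=5)
numerator = 80 * 100 * 80 * 120 = 76800000
denominator = 4 * 100 * 5 = 2000
card(S) = 76800000 / 2000 = 38400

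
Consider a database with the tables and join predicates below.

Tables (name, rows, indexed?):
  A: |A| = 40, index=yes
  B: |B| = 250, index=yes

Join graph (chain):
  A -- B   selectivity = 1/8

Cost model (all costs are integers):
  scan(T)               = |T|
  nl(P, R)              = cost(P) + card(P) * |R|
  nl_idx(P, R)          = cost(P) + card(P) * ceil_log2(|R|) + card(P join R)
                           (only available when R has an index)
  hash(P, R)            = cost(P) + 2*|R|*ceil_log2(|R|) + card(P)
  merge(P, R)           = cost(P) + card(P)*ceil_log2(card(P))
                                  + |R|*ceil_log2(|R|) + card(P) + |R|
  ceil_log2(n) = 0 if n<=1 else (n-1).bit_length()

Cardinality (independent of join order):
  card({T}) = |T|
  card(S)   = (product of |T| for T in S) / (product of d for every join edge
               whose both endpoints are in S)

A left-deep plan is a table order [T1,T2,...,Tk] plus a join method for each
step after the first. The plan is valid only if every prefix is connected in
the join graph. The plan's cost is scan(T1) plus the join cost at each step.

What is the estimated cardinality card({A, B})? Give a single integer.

1250

Tables in S: A(40), B(250)
Edges inside S: A-B(d=8)
numerator = 40 * 250 = 10000
denominator = 8 = 8
card(S) = 10000 / 8 = 1250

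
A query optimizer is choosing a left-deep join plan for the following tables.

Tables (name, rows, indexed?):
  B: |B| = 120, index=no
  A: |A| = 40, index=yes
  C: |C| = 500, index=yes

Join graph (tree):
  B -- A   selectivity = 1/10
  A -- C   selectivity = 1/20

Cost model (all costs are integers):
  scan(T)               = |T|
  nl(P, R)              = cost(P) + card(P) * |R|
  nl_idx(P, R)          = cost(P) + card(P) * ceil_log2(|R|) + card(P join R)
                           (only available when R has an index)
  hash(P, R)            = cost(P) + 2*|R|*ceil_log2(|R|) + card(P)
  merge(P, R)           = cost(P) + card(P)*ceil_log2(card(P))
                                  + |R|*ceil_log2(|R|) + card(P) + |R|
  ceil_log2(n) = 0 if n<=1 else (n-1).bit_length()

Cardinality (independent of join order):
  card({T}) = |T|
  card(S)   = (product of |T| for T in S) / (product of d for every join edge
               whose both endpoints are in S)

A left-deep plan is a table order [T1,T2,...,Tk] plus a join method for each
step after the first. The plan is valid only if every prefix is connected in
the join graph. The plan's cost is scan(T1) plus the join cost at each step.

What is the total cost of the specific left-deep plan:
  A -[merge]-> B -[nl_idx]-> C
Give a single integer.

17600

step 1: scan A: cost=40, card=40
step 2: join B via merge
    card(P join B) = 40*120/(10) = 480
    cost = 40 + 40*6 + 120*7 + 40 + 120 = 1280
step 3: join C via nl_idx
    card(P join C) = 480*500/(20) = 12000
    cost = 1280 + 480*9 + 12000 = 17600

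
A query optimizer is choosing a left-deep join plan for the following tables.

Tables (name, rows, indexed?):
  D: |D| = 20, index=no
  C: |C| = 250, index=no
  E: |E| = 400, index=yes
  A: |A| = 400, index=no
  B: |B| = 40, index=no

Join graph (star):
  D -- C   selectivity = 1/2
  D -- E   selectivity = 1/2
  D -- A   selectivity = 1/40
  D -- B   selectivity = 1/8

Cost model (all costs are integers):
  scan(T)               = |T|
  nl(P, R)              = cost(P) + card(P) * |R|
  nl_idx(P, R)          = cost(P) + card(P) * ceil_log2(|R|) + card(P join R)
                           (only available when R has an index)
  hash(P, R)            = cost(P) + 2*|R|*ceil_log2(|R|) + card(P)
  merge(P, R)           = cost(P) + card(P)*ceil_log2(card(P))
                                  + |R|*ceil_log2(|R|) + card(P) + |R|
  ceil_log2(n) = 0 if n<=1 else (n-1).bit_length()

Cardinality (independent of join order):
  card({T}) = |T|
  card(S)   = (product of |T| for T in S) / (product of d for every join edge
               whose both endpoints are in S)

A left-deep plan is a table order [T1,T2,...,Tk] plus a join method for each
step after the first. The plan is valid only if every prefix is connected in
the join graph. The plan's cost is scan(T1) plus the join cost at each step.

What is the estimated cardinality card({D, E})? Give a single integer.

Tables in S: D(20), E(400)
Edges inside S: D-E(d=2)
numerator = 20 * 400 = 8000
denominator = 2 = 2
card(S) = 8000 / 2 = 4000

4000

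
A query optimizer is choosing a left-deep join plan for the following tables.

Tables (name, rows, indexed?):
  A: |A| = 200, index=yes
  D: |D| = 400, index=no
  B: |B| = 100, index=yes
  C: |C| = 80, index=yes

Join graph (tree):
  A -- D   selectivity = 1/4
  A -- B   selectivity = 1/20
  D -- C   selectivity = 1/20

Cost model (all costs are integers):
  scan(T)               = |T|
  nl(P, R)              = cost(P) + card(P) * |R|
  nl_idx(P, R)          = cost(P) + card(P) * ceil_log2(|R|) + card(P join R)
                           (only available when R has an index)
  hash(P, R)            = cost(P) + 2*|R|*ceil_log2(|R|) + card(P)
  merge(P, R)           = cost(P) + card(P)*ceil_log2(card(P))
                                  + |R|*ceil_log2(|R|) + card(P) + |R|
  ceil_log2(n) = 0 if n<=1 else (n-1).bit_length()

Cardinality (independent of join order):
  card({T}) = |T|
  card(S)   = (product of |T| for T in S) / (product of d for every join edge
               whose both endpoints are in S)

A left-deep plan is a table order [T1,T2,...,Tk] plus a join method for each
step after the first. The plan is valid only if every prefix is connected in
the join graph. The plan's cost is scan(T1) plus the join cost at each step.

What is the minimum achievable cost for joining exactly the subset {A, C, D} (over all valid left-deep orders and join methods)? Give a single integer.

Selinger DP over subsets of {A,C,D}:
  {A}: scan cost=200, card=200
  {D}: scan cost=400, card=400
  {C}: scan cost=80, card=80
  {AD}: card=20000; try (A,hash)→4000, (D,merge)→6000, (A,merge)→6200, (D,hash)→7600, (A,nl_idx)→23600, (D,nl)→80200 …(+1); best=4000 via (A,hash)
  {CD}: card=1600; try (C,hash)→1920, (D,merge)→4720, (C,nl_idx)→4800, (C,merge)→5040, (D,hash)→7360, (D,nl)→32080 …(+1); best=1920 via (C,hash)
  {ACD}: card=80000; try (A,hash)→6720, (A,merge)→22920, (C,hash)→25120, (A,nl_idx)→94720, (C,nl_idx)→224000, (A,nl)→321920 …(+2); best=6720 via (A,hash)

6720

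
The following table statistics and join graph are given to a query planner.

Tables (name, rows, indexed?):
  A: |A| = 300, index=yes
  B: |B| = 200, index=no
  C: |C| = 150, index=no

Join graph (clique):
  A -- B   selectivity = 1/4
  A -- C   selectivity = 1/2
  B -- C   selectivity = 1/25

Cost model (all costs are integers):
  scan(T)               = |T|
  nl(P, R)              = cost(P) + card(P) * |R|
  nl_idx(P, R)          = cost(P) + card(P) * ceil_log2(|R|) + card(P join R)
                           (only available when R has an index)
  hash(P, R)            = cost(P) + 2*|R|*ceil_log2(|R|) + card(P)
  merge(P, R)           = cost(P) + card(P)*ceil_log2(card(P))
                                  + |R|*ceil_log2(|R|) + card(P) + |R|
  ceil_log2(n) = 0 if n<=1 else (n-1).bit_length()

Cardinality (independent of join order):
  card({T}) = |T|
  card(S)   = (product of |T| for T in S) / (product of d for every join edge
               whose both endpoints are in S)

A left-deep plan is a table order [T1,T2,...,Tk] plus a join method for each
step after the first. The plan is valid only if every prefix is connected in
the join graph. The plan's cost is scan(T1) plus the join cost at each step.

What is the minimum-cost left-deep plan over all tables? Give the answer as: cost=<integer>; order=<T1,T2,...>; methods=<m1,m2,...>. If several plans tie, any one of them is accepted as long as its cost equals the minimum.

cost=9400; order=B,C,A; methods=hash,hash

Selinger DP (subsets sized 1..n):
  {A}: scan cost=300, card=300
  {B}: scan cost=200, card=200
  {C}: scan cost=150, card=150
  {AB}: card=15000; try (B,hash)→3800, (A,merge)→5000, (B,merge)→5100, (A,hash)→5800, (A,nl_idx)→17000, (A,nl)→60200 …(+1); best=3800 via (B,hash)
  {AC}: card=22500; try (C,hash)→3000, (A,merge)→4500, (C,merge)→4650, (A,hash)→5700, (A,nl_idx)→24000, (A,nl)→45150 …(+1); best=3000 via (C,hash)
  {BC}: card=1200; try (C,hash)→2800, (B,merge)→3300, (C,merge)→3350, (B,hash)→3500, (B,nl)→30150, (C,nl)→30200; best=2800 via (C,hash)
  {ABC}: card=45000; try (A,hash)→9400, (A,merge)→20200, (C,hash)→21200, (B,hash)→28700, (A,nl_idx)→58600, (C,merge)→230150 …(+4); best=9400 via (A,hash)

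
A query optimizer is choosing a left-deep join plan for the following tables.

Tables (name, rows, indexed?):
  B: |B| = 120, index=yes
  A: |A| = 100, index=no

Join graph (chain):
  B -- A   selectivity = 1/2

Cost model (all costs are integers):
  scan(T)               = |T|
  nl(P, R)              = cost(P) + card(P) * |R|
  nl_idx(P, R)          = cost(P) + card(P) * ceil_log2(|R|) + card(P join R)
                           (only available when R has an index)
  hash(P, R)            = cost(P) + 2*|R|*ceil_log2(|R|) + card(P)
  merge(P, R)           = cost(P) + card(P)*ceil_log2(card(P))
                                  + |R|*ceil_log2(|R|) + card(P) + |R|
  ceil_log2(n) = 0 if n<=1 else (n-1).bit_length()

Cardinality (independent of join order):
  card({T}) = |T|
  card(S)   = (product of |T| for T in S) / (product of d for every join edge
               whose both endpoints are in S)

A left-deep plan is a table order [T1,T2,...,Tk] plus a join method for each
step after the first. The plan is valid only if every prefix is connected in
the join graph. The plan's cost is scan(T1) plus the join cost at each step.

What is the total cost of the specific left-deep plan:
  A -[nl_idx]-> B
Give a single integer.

step 1: scan A: cost=100, card=100
step 2: join B via nl_idx
    card(P join B) = 100*120/(2) = 6000
    cost = 100 + 100*7 + 6000 = 6800

6800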